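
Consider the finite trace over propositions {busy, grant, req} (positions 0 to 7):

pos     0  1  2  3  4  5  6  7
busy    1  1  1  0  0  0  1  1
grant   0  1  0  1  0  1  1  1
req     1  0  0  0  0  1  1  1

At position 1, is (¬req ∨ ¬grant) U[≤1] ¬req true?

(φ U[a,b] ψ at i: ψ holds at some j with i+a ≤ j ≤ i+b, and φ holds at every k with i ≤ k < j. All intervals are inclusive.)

True

Need some j in [1,2] with ¬req, and (¬req ∨ ¬grant) at every k in [1,j-1].
  j=1: ¬req holds; no prefix to check → satisfied.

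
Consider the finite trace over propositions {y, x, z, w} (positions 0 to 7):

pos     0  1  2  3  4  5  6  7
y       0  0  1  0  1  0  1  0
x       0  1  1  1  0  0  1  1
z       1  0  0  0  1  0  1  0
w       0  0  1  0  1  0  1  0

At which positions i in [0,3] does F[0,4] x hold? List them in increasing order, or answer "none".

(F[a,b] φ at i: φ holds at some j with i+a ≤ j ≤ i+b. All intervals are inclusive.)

Evaluate at each i in [0,3]:
  i=0: ✓ (witness j=1)
  i=1: ✓ (witness j=1)
  i=2: ✓ (witness j=2)
  i=3: ✓ (witness j=3)

0, 1, 2, 3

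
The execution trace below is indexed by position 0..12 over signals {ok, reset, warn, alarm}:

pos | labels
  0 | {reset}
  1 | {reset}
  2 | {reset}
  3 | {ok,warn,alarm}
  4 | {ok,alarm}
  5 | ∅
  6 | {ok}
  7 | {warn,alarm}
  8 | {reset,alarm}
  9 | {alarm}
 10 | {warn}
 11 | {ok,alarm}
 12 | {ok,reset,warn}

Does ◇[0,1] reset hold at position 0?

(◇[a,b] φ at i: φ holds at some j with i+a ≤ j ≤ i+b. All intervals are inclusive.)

Check reset at each j in [0,1]:
  j=0: true
  j=1: true
Found at j=0 → formula holds.

Yes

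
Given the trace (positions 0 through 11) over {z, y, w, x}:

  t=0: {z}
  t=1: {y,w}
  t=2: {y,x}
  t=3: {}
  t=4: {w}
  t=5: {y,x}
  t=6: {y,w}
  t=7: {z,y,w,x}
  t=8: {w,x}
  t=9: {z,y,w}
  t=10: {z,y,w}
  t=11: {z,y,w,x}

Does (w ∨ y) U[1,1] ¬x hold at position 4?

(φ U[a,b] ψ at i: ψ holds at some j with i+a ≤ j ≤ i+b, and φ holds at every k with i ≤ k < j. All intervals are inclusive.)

Does not hold

Need some j in [5,5] with ¬x, and (w ∨ y) at every k in [4,j-1].
  j=5: ¬x false.
No j in the window works → until fails.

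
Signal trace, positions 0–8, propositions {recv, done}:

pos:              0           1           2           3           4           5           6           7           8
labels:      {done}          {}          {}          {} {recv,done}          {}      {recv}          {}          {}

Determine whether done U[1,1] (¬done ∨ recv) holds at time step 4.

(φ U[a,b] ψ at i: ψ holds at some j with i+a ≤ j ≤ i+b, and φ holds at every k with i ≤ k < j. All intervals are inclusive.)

Need some j in [5,5] with (¬done ∨ recv), and done at every k in [4,j-1].
  j=5: (¬done ∨ recv) holds; done holds at every k in [4,4] → satisfied.

Holds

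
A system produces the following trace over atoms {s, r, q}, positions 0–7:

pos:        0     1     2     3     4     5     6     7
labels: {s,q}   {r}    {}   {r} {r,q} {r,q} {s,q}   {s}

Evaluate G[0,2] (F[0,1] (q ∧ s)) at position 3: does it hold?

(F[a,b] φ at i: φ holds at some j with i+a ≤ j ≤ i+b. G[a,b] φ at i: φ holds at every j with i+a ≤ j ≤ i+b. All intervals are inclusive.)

Check F[0,1] (q ∧ s) at every j in [3,5]:
  j=3: fails (none in [3,4])
  j=4: fails (none in [4,5])
  j=5: holds (witness at 6)
Fails at j=3 → formula fails.

Does not hold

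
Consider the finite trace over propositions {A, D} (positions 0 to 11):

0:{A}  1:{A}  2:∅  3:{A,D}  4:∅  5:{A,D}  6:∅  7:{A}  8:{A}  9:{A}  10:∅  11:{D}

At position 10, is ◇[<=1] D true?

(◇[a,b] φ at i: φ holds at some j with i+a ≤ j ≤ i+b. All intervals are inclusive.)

Check D at each j in [10,11]:
  j=10: false
  j=11: true
Found at j=11 → formula holds.

Yes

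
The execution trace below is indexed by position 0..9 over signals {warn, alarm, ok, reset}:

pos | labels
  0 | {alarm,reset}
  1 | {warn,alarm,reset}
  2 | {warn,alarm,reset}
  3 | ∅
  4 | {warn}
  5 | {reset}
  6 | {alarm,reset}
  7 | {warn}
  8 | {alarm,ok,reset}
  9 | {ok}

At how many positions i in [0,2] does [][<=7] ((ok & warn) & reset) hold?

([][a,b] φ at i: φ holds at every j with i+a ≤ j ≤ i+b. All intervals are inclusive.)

0

Evaluate at each i in [0,2]:
  i=0: ✗ (fails at j=0)
  i=1: ✗ (fails at j=1)
  i=2: ✗ (fails at j=2)
Positions where it holds: {} → 0.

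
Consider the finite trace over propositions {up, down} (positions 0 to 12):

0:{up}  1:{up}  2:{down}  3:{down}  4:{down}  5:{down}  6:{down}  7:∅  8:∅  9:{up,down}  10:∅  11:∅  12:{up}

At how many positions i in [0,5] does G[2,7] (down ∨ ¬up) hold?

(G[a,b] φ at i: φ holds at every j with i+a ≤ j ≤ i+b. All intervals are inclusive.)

5

Evaluate at each i in [0,5]:
  i=0: ✓ (all of [2,7])
  i=1: ✓ (all of [3,8])
  i=2: ✓ (all of [4,9])
  i=3: ✓ (all of [5,10])
  i=4: ✓ (all of [6,11])
  i=5: ✗ (fails at j=12)
Positions where it holds: {0, 1, 2, 3, 4} → 5.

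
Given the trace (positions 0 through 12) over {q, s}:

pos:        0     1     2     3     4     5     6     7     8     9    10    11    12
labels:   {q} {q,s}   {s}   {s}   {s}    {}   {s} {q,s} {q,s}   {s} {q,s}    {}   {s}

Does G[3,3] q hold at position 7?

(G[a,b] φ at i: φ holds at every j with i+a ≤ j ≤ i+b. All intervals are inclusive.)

Holds

Check q at every j in [10,10]:
  j=10: true
All positions satisfy it → formula holds.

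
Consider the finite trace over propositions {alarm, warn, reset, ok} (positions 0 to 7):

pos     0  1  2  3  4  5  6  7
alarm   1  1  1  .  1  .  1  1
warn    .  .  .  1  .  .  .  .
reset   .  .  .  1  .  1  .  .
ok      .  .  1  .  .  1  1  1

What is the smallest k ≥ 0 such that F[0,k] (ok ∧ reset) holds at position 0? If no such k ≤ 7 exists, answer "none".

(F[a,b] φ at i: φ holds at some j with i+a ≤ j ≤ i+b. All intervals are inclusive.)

Scan j = 0,1,… for (ok ∧ reset):
  j=0: fails
  j=1: fails
  j=2: fails
  j=3: fails
  j=4: fails
  j=5: holds
First hit at j=5, so smallest k = 5-0 = 5.

5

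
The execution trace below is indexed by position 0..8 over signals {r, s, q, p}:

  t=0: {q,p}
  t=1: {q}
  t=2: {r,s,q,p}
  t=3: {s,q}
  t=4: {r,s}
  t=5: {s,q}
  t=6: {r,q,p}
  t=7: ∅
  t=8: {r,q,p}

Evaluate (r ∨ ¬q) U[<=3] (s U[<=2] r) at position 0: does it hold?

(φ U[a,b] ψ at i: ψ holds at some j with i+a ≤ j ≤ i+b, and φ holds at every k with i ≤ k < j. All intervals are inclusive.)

Does not hold

Need some j in [0,3] with (s U[<=2] r), and (r ∨ ¬q) at every k in [0,j-1].
  j=0: (s U[<=2] r) — fails.
  j=1: (s U[<=2] r) — fails.
  j=2: (s U[<=2] r) holds, but (r ∨ ¬q) fails at k=0 → not this j.
  j=3: (s U[<=2] r) holds, but (r ∨ ¬q) fails at k=0 → not this j.
No j in the window works → until fails.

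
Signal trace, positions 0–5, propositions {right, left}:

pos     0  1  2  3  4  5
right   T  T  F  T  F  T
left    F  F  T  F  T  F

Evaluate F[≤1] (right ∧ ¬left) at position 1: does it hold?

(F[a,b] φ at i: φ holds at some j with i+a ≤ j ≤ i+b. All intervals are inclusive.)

Holds

Check (right ∧ ¬left) at each j in [1,2]:
  j=1: true
  j=2: false
Found at j=1 → formula holds.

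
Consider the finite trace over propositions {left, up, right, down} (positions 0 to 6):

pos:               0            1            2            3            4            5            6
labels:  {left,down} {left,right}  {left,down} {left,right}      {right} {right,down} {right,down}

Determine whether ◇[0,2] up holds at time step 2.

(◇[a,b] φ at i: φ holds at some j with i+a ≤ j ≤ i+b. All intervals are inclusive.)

Check up at each j in [2,4]:
  j=2: false
  j=3: false
  j=4: false
No position in the window satisfies it → formula fails.

False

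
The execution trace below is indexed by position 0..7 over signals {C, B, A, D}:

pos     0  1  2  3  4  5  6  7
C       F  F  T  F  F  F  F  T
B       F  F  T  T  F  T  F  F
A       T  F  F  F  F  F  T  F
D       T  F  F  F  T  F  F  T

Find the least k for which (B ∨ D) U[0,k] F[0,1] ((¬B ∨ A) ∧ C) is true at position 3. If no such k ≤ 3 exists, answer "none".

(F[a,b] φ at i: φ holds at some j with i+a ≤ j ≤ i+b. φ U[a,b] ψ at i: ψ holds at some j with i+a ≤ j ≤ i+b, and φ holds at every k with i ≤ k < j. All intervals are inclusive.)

3

Need earliest j ≥ 3 with F[0,1] ((¬B ∨ A) ∧ C), and (B ∨ D) at every k in [3,j-1].
  j=3: rhs fails.
  j=4: rhs fails.
  j=5: rhs fails.
  j=6: rhs holds; lhs holds on [3,5]. k = 3.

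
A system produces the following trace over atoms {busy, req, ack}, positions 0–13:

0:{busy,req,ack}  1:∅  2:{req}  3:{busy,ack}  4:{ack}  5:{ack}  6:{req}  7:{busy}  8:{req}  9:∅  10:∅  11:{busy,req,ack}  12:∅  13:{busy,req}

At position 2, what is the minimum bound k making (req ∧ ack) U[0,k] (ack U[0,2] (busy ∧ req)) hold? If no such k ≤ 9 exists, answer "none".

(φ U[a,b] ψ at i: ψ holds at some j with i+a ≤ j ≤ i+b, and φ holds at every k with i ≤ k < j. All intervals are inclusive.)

none

Need earliest j ≥ 2 with (ack U[0,2] (busy ∧ req)), and (req ∧ ack) at every k in [2,j-1].
  j=2: rhs fails.
  j=3: rhs fails.
  j=4: rhs fails.
  j=5: rhs fails.
  j=6: rhs fails.
  j=7: rhs fails.
  j=8: rhs fails.
  j=9: rhs fails.
  j=10: rhs fails.
  j=11: rhs holds but lhs fails at k=2.
No witness within the range → none.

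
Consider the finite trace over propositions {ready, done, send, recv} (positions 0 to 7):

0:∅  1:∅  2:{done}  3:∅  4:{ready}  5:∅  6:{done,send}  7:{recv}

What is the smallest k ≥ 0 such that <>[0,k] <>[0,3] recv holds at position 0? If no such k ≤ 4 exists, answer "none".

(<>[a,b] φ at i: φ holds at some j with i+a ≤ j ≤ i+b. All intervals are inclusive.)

4

Scan j = 0,1,… for <>[0,3] recv:
  j=0: fails
  j=1: fails
  j=2: fails
  j=3: fails
  j=4: holds
First hit at j=4, so smallest k = 4-0 = 4.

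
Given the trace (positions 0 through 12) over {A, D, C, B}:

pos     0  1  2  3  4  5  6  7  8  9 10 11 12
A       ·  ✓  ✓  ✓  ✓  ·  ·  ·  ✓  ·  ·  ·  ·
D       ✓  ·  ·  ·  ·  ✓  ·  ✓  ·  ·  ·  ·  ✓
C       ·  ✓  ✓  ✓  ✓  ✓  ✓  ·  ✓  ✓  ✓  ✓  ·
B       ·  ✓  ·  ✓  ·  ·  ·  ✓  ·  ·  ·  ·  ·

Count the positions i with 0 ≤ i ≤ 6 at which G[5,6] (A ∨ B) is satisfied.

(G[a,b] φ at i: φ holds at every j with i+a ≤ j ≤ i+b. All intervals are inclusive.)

Evaluate at each i in [0,6]:
  i=0: ✗ (fails at j=5)
  i=1: ✗ (fails at j=6)
  i=2: ✓ (all of [7,8])
  i=3: ✗ (fails at j=9)
  i=4: ✗ (fails at j=9)
  i=5: ✗ (fails at j=10)
  i=6: ✗ (fails at j=11)
Positions where it holds: {2} → 1.

1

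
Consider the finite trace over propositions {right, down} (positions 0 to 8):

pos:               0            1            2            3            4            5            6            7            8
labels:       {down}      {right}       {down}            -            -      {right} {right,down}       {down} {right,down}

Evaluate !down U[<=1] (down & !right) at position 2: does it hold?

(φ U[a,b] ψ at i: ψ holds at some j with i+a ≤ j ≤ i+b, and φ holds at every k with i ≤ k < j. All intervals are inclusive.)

Holds

Need some j in [2,3] with (down & !right), and !down at every k in [2,j-1].
  j=2: (down & !right) holds; no prefix to check → satisfied.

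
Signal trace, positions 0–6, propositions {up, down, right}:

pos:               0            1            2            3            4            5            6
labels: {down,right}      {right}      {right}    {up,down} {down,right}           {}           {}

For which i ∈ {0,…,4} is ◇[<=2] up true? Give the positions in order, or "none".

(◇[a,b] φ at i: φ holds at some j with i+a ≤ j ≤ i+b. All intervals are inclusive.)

1, 2, 3

Evaluate at each i in [0,4]:
  i=0: ✗ (none in [0,2])
  i=1: ✓ (witness j=3)
  i=2: ✓ (witness j=3)
  i=3: ✓ (witness j=3)
  i=4: ✗ (none in [4,6])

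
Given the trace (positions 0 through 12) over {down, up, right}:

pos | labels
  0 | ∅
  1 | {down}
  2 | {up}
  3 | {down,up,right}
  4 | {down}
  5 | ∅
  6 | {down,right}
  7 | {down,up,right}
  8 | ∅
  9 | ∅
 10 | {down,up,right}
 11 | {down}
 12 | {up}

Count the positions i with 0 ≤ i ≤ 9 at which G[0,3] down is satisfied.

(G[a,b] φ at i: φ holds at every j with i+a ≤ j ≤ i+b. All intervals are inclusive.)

0

Evaluate at each i in [0,9]:
  i=0: ✗ (fails at j=0)
  i=1: ✗ (fails at j=2)
  i=2: ✗ (fails at j=2)
  i=3: ✗ (fails at j=5)
  i=4: ✗ (fails at j=5)
  i=5: ✗ (fails at j=5)
  i=6: ✗ (fails at j=8)
  i=7: ✗ (fails at j=8)
  i=8: ✗ (fails at j=8)
  i=9: ✗ (fails at j=9)
Positions where it holds: {} → 0.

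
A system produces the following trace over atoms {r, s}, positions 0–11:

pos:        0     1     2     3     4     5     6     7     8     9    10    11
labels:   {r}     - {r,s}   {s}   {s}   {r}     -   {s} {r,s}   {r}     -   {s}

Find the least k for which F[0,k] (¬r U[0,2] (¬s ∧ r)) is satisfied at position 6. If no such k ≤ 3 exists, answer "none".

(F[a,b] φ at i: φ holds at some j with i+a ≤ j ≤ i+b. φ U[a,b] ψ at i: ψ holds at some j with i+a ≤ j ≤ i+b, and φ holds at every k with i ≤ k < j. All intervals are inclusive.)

Scan j = 6,7,… for (¬r U[0,2] (¬s ∧ r)):
  j=6: fails
  j=7: fails
  j=8: fails
  j=9: holds
First hit at j=9, so smallest k = 9-6 = 3.

3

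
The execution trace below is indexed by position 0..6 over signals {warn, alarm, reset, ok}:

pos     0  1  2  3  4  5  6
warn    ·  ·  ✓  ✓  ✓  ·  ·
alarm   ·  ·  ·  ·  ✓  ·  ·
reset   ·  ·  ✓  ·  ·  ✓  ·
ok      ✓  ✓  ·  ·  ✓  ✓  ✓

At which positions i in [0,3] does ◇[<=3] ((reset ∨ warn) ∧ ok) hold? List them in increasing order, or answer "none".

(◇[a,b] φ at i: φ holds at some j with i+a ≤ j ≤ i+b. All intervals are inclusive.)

1, 2, 3

Evaluate at each i in [0,3]:
  i=0: ✗ (none in [0,3])
  i=1: ✓ (witness j=4)
  i=2: ✓ (witness j=4)
  i=3: ✓ (witness j=4)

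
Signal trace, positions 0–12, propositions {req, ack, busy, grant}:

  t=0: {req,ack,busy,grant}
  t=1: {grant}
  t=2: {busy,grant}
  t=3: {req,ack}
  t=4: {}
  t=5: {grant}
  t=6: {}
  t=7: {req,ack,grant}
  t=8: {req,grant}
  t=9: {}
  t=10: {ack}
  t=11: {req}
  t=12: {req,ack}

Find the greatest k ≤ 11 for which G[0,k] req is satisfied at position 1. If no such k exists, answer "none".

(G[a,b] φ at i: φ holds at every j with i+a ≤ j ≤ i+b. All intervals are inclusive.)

req must hold from j=1 onward; find where it first fails.
  j=1: fails → no k works.

none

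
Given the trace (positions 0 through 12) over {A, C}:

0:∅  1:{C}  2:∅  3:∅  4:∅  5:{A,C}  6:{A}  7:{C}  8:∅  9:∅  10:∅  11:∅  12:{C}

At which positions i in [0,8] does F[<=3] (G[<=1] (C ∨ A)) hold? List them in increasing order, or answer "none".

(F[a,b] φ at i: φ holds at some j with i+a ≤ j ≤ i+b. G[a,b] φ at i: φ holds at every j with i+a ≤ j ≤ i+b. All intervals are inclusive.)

Evaluate at each i in [0,8]:
  i=0: ✗ (none in [0,3])
  i=1: ✗ (none in [1,4])
  i=2: ✓ (witness j=5)
  i=3: ✓ (witness j=5)
  i=4: ✓ (witness j=5)
  i=5: ✓ (witness j=5)
  i=6: ✓ (witness j=6)
  i=7: ✗ (none in [7,10])
  i=8: ✗ (none in [8,11])

2, 3, 4, 5, 6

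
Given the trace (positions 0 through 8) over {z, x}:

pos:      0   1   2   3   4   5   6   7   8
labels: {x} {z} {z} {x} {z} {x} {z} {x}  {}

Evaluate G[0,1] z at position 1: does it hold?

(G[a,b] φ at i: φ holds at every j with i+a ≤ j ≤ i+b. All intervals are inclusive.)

Yes

Check z at every j in [1,2]:
  j=1: true
  j=2: true
All positions satisfy it → formula holds.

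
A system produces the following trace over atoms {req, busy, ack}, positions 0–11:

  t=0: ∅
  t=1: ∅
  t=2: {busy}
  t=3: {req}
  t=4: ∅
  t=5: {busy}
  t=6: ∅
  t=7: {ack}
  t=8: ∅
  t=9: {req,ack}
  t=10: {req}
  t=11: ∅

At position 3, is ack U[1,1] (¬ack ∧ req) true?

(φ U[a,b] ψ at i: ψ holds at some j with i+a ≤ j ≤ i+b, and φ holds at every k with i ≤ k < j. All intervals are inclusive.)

Need some j in [4,4] with (¬ack ∧ req), and ack at every k in [3,j-1].
  j=4: (¬ack ∧ req) false.
No j in the window works → until fails.

No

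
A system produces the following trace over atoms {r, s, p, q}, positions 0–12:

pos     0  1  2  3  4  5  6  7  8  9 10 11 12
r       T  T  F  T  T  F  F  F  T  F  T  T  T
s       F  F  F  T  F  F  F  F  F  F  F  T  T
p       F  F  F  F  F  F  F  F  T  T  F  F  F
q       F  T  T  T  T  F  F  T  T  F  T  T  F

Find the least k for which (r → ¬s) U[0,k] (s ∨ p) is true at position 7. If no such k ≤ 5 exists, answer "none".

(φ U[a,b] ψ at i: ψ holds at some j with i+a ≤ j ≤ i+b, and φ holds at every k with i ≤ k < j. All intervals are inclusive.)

1

Need earliest j ≥ 7 with (s ∨ p), and (r → ¬s) at every k in [7,j-1].
  j=7: rhs fails.
  j=8: rhs holds; lhs holds on [7,7]. k = 1.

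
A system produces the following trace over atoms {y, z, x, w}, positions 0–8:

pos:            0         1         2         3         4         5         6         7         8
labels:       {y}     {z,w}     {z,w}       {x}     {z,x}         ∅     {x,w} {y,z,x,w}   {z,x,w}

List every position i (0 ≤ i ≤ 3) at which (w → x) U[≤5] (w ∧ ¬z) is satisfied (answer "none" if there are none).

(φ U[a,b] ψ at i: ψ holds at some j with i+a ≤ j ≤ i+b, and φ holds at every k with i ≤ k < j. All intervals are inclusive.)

3

Evaluate at each i in [0,3]:
  i=0: ✗ (no rhs in [0,5])
  i=1: ✗ (lhs fails at k=1 before rhs at j=6)
  i=2: ✗ (lhs fails at k=2 before rhs at j=6)
  i=3: ✓ (rhs at j=6; lhs holds on [3,5])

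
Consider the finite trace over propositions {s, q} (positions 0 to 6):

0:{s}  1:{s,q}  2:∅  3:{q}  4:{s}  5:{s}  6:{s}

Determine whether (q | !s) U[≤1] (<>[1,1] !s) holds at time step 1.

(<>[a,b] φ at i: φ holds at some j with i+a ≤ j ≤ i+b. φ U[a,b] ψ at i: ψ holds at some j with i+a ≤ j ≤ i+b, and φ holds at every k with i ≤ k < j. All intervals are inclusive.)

Holds

Need some j in [1,2] with <>[1,1] !s, and (q | !s) at every k in [1,j-1].
  j=1: <>[1,1] !s holds; no prefix to check → satisfied.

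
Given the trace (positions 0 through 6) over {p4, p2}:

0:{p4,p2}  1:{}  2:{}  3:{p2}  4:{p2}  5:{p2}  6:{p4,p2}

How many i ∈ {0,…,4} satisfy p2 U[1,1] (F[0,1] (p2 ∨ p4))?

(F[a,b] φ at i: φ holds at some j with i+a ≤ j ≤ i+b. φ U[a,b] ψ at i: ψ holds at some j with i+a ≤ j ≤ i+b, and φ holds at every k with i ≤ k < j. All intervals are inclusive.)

Evaluate at each i in [0,4]:
  i=0: ✗ (no rhs in [1,1])
  i=1: ✗ (lhs fails at k=1 before rhs at j=2)
  i=2: ✗ (lhs fails at k=2 before rhs at j=3)
  i=3: ✓ (rhs at j=4; lhs holds on [3,3])
  i=4: ✓ (rhs at j=5; lhs holds on [4,4])
Positions where it holds: {3, 4} → 2.

2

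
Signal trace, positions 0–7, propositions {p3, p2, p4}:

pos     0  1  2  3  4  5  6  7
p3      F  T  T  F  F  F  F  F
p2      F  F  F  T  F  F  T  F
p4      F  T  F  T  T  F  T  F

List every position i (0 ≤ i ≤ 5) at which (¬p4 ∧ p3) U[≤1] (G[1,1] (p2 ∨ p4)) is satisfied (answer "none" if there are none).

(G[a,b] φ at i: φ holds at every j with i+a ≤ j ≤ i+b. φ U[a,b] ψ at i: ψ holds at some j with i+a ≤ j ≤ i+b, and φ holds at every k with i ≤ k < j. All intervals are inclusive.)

Evaluate at each i in [0,5]:
  i=0: ✓ (rhs at j=0)
  i=1: ✗ (lhs fails at k=1 before rhs at j=2)
  i=2: ✓ (rhs at j=2)
  i=3: ✓ (rhs at j=3)
  i=4: ✗ (lhs fails at k=4 before rhs at j=5)
  i=5: ✓ (rhs at j=5)

0, 2, 3, 5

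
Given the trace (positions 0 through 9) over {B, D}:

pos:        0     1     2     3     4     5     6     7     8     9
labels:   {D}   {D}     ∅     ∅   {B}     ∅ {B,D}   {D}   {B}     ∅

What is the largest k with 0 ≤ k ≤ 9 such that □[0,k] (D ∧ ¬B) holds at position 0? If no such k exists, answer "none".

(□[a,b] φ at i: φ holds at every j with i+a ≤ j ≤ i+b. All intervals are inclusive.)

(D ∧ ¬B) must hold from j=0 onward; find where it first fails.
  j=0: holds
  j=1: holds
  j=2: fails
Holds on [0,1], so largest k = 1.

1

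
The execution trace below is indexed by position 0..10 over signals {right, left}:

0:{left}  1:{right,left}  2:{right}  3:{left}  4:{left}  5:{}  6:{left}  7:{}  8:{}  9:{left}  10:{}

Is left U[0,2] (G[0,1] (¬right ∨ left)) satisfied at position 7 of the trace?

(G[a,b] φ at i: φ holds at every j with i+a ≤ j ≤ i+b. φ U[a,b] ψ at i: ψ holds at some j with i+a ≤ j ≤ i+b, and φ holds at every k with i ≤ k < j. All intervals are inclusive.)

Need some j in [7,9] with G[0,1] (¬right ∨ left), and left at every k in [7,j-1].
  j=7: G[0,1] (¬right ∨ left) holds; no prefix to check → satisfied.

True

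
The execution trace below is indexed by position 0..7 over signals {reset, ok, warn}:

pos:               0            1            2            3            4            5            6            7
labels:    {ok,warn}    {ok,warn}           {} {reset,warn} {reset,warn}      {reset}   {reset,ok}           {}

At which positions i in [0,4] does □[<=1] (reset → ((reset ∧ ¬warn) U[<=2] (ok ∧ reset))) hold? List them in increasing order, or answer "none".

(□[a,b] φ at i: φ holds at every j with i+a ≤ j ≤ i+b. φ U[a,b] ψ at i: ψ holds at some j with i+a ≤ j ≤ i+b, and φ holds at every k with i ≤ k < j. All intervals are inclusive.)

Evaluate at each i in [0,4]:
  i=0: ✓ (all of [0,1])
  i=1: ✓ (all of [1,2])
  i=2: ✗ (fails at j=3)
  i=3: ✗ (fails at j=3)
  i=4: ✗ (fails at j=4)

0, 1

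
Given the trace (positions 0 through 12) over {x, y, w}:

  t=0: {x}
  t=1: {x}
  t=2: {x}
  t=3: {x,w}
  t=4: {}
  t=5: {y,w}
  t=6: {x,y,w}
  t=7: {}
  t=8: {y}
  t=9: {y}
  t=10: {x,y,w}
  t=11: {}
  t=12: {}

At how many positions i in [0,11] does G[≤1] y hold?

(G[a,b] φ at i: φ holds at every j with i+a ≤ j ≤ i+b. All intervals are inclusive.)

Evaluate at each i in [0,11]:
  i=0: ✗ (fails at j=0)
  i=1: ✗ (fails at j=1)
  i=2: ✗ (fails at j=2)
  i=3: ✗ (fails at j=3)
  i=4: ✗ (fails at j=4)
  i=5: ✓ (all of [5,6])
  i=6: ✗ (fails at j=7)
  i=7: ✗ (fails at j=7)
  i=8: ✓ (all of [8,9])
  i=9: ✓ (all of [9,10])
  i=10: ✗ (fails at j=11)
  i=11: ✗ (fails at j=11)
Positions where it holds: {5, 8, 9} → 3.

3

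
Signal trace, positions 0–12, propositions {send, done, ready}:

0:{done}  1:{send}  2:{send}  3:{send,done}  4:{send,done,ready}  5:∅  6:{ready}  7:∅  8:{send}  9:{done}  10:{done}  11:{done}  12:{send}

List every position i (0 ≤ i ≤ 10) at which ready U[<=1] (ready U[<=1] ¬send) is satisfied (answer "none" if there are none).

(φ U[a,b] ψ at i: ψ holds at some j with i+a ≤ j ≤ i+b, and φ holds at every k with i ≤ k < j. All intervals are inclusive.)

Evaluate at each i in [0,10]:
  i=0: ✓ (rhs at j=0)
  i=1: ✗ (no rhs in [1,2])
  i=2: ✗ (no rhs in [2,3])
  i=3: ✗ (lhs fails at k=3 before rhs at j=4)
  i=4: ✓ (rhs at j=4)
  i=5: ✓ (rhs at j=5)
  i=6: ✓ (rhs at j=6)
  i=7: ✓ (rhs at j=7)
  i=8: ✗ (lhs fails at k=8 before rhs at j=9)
  i=9: ✓ (rhs at j=9)
  i=10: ✓ (rhs at j=10)

0, 4, 5, 6, 7, 9, 10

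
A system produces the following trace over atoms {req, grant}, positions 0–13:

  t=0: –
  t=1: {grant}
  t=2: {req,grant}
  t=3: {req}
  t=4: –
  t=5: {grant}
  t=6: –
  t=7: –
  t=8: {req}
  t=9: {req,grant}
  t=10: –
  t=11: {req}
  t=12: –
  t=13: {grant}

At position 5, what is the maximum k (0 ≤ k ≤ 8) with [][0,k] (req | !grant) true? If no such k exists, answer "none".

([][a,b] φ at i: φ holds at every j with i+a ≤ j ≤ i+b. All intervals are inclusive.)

none

(req | !grant) must hold from j=5 onward; find where it first fails.
  j=5: fails → no k works.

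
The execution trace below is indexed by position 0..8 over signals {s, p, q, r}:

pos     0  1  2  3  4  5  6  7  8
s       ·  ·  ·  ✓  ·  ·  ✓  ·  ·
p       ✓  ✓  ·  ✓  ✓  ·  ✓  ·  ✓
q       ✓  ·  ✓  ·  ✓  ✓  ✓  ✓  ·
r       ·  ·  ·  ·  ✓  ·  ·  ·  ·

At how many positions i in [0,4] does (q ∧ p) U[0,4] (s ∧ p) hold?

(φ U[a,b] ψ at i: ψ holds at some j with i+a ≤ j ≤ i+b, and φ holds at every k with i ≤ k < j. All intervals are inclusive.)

1

Evaluate at each i in [0,4]:
  i=0: ✗ (lhs fails at k=1 before rhs at j=3)
  i=1: ✗ (lhs fails at k=1 before rhs at j=3)
  i=2: ✗ (lhs fails at k=2 before rhs at j=3)
  i=3: ✓ (rhs at j=3)
  i=4: ✗ (lhs fails at k=5 before rhs at j=6)
Positions where it holds: {3} → 1.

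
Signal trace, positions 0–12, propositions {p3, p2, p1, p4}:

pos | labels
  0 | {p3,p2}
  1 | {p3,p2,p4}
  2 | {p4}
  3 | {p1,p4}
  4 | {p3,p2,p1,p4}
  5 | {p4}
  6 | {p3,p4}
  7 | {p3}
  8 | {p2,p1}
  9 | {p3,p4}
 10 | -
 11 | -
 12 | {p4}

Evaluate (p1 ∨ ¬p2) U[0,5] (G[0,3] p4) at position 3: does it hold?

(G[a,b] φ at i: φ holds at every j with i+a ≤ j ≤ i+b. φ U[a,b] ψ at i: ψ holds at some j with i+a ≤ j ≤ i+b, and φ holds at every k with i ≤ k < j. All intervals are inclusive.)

Need some j in [3,8] with G[0,3] p4, and (p1 ∨ ¬p2) at every k in [3,j-1].
  j=3: G[0,3] p4 holds; no prefix to check → satisfied.

True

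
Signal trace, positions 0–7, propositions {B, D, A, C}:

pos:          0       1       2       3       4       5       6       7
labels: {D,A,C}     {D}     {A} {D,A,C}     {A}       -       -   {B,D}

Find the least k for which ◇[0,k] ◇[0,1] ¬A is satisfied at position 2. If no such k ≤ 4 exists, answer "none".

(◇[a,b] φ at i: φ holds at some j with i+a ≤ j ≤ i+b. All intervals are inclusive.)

Scan j = 2,3,… for ◇[0,1] ¬A:
  j=2: fails
  j=3: fails
  j=4: holds
First hit at j=4, so smallest k = 4-2 = 2.

2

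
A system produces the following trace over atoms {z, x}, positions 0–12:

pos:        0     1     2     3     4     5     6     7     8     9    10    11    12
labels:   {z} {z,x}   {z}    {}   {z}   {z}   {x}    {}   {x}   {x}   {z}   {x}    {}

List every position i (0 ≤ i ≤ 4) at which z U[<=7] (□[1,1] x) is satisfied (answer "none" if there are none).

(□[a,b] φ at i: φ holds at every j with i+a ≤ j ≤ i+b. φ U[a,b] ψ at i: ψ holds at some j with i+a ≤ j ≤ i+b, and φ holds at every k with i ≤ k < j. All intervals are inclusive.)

0, 4

Evaluate at each i in [0,4]:
  i=0: ✓ (rhs at j=0)
  i=1: ✗ (lhs fails at k=3 before rhs at j=5)
  i=2: ✗ (lhs fails at k=3 before rhs at j=5)
  i=3: ✗ (lhs fails at k=3 before rhs at j=5)
  i=4: ✓ (rhs at j=5; lhs holds on [4,4])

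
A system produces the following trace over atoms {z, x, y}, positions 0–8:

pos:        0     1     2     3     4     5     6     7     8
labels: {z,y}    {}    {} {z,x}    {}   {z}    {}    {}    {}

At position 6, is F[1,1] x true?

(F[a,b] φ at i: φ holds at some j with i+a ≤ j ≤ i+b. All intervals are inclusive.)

No

Check x at each j in [7,7]:
  j=7: false
No position in the window satisfies it → formula fails.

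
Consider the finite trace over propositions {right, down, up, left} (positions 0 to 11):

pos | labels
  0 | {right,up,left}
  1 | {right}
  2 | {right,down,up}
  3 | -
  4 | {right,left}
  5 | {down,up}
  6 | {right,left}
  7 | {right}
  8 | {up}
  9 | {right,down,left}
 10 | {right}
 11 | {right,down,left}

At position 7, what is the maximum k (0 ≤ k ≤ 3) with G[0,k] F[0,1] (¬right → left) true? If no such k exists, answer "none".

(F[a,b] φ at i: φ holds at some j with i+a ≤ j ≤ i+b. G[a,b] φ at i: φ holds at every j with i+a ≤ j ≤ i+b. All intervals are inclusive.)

3

F[0,1] (¬right → left) must hold from j=7 onward; find where it first fails.
  j=7: holds
  j=8: holds
  j=9: holds
  j=10: holds
Holds through j=10; largest k = 3.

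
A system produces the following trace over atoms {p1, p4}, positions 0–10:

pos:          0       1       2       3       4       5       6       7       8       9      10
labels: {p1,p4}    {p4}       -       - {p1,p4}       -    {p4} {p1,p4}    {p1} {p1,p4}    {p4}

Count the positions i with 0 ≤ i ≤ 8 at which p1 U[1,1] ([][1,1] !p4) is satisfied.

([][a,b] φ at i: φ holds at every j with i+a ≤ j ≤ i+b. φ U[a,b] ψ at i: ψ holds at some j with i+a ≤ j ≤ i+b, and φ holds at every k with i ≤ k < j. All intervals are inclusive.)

Evaluate at each i in [0,8]:
  i=0: ✓ (rhs at j=1; lhs holds on [0,0])
  i=1: ✗ (lhs fails at k=1 before rhs at j=2)
  i=2: ✗ (no rhs in [3,3])
  i=3: ✗ (lhs fails at k=3 before rhs at j=4)
  i=4: ✗ (no rhs in [5,5])
  i=5: ✗ (no rhs in [6,6])
  i=6: ✗ (lhs fails at k=6 before rhs at j=7)
  i=7: ✗ (no rhs in [8,8])
  i=8: ✗ (no rhs in [9,9])
Positions where it holds: {0} → 1.

1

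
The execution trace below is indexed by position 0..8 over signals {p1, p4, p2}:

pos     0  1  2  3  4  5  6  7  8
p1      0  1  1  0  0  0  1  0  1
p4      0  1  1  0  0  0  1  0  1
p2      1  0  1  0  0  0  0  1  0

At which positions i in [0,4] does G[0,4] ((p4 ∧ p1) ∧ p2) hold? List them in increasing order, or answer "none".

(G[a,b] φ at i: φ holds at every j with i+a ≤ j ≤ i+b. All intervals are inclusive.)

Evaluate at each i in [0,4]:
  i=0: ✗ (fails at j=0)
  i=1: ✗ (fails at j=1)
  i=2: ✗ (fails at j=3)
  i=3: ✗ (fails at j=3)
  i=4: ✗ (fails at j=4)

none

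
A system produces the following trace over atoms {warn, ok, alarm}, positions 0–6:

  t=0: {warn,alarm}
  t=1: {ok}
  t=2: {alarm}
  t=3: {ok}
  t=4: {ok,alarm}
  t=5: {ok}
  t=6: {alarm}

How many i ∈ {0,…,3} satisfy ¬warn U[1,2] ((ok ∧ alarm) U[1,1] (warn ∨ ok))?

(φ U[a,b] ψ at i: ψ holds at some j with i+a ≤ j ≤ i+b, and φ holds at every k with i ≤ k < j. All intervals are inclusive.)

Evaluate at each i in [0,3]:
  i=0: ✗ (no rhs in [1,2])
  i=1: ✗ (no rhs in [2,3])
  i=2: ✓ (rhs at j=4; lhs holds on [2,3])
  i=3: ✓ (rhs at j=4; lhs holds on [3,3])
Positions where it holds: {2, 3} → 2.

2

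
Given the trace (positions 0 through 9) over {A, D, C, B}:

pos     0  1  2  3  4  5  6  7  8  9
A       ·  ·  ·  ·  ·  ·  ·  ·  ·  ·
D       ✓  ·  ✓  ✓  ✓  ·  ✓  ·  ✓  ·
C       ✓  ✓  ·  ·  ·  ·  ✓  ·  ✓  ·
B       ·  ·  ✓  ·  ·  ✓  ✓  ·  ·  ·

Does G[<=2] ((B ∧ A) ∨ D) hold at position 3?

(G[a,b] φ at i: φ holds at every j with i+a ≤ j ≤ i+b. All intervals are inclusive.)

Check ((B ∧ A) ∨ D) at every j in [3,5]:
  j=3: true
  j=4: true
  j=5: false
Fails at j=5 → formula fails.

No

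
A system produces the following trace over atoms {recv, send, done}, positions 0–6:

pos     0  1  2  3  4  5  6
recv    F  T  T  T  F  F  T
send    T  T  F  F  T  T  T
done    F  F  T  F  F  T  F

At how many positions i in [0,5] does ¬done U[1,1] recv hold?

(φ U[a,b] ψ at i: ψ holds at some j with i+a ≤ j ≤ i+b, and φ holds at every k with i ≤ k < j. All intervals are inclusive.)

Evaluate at each i in [0,5]:
  i=0: ✓ (rhs at j=1; lhs holds on [0,0])
  i=1: ✓ (rhs at j=2; lhs holds on [1,1])
  i=2: ✗ (lhs fails at k=2 before rhs at j=3)
  i=3: ✗ (no rhs in [4,4])
  i=4: ✗ (no rhs in [5,5])
  i=5: ✗ (lhs fails at k=5 before rhs at j=6)
Positions where it holds: {0, 1} → 2.

2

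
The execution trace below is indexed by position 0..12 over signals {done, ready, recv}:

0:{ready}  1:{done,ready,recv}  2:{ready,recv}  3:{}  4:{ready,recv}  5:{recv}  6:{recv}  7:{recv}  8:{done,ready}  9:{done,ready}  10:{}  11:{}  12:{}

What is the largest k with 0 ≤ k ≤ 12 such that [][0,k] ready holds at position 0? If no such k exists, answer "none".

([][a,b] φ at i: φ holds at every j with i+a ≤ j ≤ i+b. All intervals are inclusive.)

ready must hold from j=0 onward; find where it first fails.
  j=0: holds
  j=1: holds
  j=2: holds
  j=3: fails
Holds on [0,2], so largest k = 2.

2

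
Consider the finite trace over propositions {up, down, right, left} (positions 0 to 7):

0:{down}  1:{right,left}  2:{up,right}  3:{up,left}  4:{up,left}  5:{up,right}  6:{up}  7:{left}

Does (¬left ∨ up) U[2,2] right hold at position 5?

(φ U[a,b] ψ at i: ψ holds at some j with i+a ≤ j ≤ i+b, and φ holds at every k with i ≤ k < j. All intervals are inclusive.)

Need some j in [7,7] with right, and (¬left ∨ up) at every k in [5,j-1].
  j=7: right false.
No j in the window works → until fails.

No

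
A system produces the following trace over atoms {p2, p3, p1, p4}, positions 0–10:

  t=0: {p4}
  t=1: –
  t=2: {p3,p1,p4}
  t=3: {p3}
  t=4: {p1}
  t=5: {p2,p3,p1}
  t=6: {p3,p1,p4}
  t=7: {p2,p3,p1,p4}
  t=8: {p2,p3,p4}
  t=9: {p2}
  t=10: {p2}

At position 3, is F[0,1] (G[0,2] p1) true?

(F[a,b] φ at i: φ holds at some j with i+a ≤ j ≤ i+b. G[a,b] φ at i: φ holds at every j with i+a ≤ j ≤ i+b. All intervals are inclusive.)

Check G[0,2] p1 at each j in [3,4]:
  j=3: fails at 3
  j=4: holds on [4,6]
Found at j=4 → formula holds.

Holds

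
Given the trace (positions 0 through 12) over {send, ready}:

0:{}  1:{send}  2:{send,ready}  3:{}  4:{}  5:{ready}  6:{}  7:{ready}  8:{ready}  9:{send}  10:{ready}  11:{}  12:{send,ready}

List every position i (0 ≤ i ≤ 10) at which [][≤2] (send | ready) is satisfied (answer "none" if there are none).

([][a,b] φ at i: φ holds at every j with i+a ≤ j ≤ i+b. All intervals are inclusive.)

7, 8

Evaluate at each i in [0,10]:
  i=0: ✗ (fails at j=0)
  i=1: ✗ (fails at j=3)
  i=2: ✗ (fails at j=3)
  i=3: ✗ (fails at j=3)
  i=4: ✗ (fails at j=4)
  i=5: ✗ (fails at j=6)
  i=6: ✗ (fails at j=6)
  i=7: ✓ (all of [7,9])
  i=8: ✓ (all of [8,10])
  i=9: ✗ (fails at j=11)
  i=10: ✗ (fails at j=11)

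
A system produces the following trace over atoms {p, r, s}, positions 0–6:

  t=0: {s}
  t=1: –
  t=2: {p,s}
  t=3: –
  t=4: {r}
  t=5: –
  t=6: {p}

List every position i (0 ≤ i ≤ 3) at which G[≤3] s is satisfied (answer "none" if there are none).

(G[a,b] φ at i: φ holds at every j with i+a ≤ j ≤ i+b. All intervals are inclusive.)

none

Evaluate at each i in [0,3]:
  i=0: ✗ (fails at j=1)
  i=1: ✗ (fails at j=1)
  i=2: ✗ (fails at j=3)
  i=3: ✗ (fails at j=3)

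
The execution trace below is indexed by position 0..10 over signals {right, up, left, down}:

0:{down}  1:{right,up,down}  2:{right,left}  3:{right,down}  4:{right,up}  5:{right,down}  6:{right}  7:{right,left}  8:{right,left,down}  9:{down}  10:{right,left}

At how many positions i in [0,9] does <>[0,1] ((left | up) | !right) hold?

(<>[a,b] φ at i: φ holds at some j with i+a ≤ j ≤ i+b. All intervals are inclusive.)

9

Evaluate at each i in [0,9]:
  i=0: ✓ (witness j=0)
  i=1: ✓ (witness j=1)
  i=2: ✓ (witness j=2)
  i=3: ✓ (witness j=4)
  i=4: ✓ (witness j=4)
  i=5: ✗ (none in [5,6])
  i=6: ✓ (witness j=7)
  i=7: ✓ (witness j=7)
  i=8: ✓ (witness j=8)
  i=9: ✓ (witness j=9)
Positions where it holds: {0, 1, 2, 3, 4, 6, 7, 8, 9} → 9.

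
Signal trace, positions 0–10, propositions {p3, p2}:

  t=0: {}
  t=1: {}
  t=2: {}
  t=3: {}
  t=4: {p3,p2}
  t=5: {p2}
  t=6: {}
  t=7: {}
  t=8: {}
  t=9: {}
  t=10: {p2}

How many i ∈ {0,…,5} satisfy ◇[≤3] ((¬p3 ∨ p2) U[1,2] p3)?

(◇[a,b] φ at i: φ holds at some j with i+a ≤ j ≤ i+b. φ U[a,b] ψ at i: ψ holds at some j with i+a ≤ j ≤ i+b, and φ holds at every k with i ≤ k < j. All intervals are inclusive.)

Evaluate at each i in [0,5]:
  i=0: ✓ (witness j=2)
  i=1: ✓ (witness j=2)
  i=2: ✓ (witness j=2)
  i=3: ✓ (witness j=3)
  i=4: ✗ (none in [4,7])
  i=5: ✗ (none in [5,8])
Positions where it holds: {0, 1, 2, 3} → 4.

4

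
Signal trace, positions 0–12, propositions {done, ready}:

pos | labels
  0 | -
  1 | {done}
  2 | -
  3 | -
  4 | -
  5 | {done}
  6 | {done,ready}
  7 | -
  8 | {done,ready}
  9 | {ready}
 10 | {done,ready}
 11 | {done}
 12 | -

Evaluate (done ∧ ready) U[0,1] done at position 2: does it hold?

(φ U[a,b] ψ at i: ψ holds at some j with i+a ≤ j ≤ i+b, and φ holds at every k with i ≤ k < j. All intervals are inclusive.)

Need some j in [2,3] with done, and (done ∧ ready) at every k in [2,j-1].
  j=2: done false.
  j=3: done false.
No j in the window works → until fails.

No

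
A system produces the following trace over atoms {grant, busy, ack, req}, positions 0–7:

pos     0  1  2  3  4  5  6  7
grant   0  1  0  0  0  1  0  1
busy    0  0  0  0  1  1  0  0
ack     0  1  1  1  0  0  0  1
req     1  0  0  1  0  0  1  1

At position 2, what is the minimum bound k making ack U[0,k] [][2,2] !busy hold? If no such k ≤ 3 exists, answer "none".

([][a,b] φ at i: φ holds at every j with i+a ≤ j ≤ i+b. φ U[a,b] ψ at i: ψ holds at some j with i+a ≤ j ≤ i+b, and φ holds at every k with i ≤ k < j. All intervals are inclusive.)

Need earliest j ≥ 2 with [][2,2] !busy, and ack at every k in [2,j-1].
  j=2: rhs fails.
  j=3: rhs fails.
  j=4: rhs holds; lhs holds on [2,3]. k = 2.

2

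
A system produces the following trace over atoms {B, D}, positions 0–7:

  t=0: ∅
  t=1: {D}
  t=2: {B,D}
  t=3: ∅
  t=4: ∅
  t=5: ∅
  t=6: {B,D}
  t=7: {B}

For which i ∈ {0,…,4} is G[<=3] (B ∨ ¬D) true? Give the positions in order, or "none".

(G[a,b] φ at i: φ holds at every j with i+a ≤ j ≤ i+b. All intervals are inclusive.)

2, 3, 4

Evaluate at each i in [0,4]:
  i=0: ✗ (fails at j=1)
  i=1: ✗ (fails at j=1)
  i=2: ✓ (all of [2,5])
  i=3: ✓ (all of [3,6])
  i=4: ✓ (all of [4,7])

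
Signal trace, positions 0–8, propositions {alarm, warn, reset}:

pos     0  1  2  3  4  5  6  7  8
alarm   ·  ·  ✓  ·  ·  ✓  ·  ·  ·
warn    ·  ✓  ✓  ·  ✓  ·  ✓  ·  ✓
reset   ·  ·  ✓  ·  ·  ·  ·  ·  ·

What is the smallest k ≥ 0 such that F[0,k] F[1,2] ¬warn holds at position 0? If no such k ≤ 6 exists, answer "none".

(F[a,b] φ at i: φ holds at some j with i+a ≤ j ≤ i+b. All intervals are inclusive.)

1

Scan j = 0,1,… for F[1,2] ¬warn:
  j=0: fails
  j=1: holds
First hit at j=1, so smallest k = 1-0 = 1.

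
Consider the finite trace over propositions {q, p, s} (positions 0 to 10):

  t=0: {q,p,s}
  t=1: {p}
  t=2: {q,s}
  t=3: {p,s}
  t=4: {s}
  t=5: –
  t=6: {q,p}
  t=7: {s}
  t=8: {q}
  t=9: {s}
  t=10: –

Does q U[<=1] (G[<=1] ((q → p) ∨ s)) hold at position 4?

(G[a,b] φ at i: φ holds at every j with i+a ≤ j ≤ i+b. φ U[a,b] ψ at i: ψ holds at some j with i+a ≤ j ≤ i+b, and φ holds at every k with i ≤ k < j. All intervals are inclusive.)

Holds

Need some j in [4,5] with G[<=1] ((q → p) ∨ s), and q at every k in [4,j-1].
  j=4: G[<=1] ((q → p) ∨ s) holds; no prefix to check → satisfied.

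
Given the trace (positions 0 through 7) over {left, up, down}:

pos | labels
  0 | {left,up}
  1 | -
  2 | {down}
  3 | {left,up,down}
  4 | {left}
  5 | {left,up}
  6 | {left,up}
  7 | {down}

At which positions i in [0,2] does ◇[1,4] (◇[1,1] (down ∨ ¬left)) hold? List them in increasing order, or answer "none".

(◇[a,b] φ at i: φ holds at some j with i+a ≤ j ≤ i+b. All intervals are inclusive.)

Evaluate at each i in [0,2]:
  i=0: ✓ (witness j=1)
  i=1: ✓ (witness j=2)
  i=2: ✓ (witness j=6)

0, 1, 2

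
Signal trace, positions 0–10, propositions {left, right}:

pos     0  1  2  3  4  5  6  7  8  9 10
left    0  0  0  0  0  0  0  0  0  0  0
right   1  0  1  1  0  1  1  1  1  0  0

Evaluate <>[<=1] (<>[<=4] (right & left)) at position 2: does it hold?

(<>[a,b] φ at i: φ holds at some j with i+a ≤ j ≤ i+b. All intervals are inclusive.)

False

Check <>[<=4] (right & left) at each j in [2,3]:
  j=2: fails (none in [2,6])
  j=3: fails (none in [3,7])
No position in the window satisfies it → formula fails.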